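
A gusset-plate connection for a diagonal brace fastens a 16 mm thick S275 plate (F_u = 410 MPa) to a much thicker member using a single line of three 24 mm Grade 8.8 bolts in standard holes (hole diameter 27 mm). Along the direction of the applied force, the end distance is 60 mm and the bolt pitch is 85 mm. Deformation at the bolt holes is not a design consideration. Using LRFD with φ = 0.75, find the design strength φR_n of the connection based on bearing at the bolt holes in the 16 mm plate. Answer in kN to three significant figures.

Per bolt r_n = 1.5 l_c t F_u ≤ 3.0 d t F_u; upper limit = 3.0 × 24 × 16 × 410 / 1000 = 472.3 kN.
Edge bolt: l_c = 60 − 27/2 = 46.5 mm → 1.5 × 46.5 × 16 × 410 / 1000 = 457.6 → r_n = 457.6 kN.
Interior bolts: l_c = 85 − 27 = 58 mm → 1.5 × 58 × 16 × 410 / 1000 = 570.7 → r_n = 472.3 kN.
R_n = 1 × 457.6 + 2 × 472.3 = 1402 kN.
Design strength φR_n = 0.75 × 1402 = 1050 kN.

1050 kN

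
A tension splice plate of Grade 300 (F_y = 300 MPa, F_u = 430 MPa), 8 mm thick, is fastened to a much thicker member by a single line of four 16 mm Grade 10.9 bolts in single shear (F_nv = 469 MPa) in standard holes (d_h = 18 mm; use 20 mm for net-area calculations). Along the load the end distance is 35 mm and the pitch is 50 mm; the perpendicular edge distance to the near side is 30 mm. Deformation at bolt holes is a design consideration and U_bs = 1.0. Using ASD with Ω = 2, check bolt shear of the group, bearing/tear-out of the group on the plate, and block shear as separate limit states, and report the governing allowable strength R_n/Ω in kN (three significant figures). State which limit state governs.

153 kN (block shear governs)

Bolt shear: A_b = π·16²/4 = 201.1 mm²; R_n = 469 × 201.1 × 4 × 1 / 1000 = 377.2 kN → 377.2 / 2 = 189 kN.
Bearing: edge l_c = 26, r_n = 107.3 kN; interior l_c = 32, r_n = 132.1 kN; R_n = 107.3 + 3·132.1 = 503.6 kN → 252 kN.
Block shear: A_gv = 1480, A_nv = 920, A_nt = 160 mm²; R_n = min(0.6F_uA_nv, 0.6F_yA_gv) + U_bs·F_u·A_nt = 306.2 kN → 153 kN.
Block shear governs: 153 kN.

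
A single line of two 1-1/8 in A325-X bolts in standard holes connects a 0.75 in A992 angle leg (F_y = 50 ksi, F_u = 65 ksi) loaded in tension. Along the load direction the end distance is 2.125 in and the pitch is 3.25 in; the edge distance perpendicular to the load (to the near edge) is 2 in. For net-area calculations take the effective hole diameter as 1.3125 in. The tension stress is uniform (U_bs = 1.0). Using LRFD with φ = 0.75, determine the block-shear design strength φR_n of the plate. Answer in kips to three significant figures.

Shear plane L_v = 2.125 + 1·3.25 = 5.375 in; A_gv = 5.375 × 0.75 = 4.031 in².
A_nv = (5.375 − 1.5·1.3125) × 0.75 = 2.555 in².
A_nt = (2 − 0.5·1.3125) × 0.75 = 1.008 in².
0.6 F_u A_nv = 99.63 kips; 0.6 F_y A_gv = 120.9 kips → shear rupture governs the shear term.
R_n = 99.63 + 1.0 × 65 × 1.008 = 165.1 kips.
Design strength φR_n = 0.75 × 165.1 = 124 kips.

124 kips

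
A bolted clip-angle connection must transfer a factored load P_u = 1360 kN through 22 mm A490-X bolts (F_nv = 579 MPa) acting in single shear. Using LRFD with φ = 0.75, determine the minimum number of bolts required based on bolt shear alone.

A_b = π·22²/4 = 380.1 mm².
Per-bolt design strength φR_n = 0.75 × 579 × 380.1 × 1 / 1000 = 165.1 kN.
n ≥ 1360 / 165.1 = 8.239 → use 9 bolts.

9 bolts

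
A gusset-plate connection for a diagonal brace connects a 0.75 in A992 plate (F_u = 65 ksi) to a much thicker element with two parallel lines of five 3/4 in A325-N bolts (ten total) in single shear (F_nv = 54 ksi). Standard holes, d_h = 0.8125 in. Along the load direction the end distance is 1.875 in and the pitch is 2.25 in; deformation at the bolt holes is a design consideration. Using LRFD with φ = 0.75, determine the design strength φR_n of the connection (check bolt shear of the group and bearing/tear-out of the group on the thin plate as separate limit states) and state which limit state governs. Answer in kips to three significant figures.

Bolt shear: A_b = π·0.75²/4 = 0.4418 in²; R_n = 54 × 0.4418 × 10 × 1 = 238.6 kips → 0.75 × 238.6 = 179 kips.
Bearing (1.2 l_c t F_u ≤ 2.4 d t F_u): upper limit = 2.4·0.75·0.75·65 = 87.75 kips.
  Edge l_c = 1.875 − 0.8125/2 = 1.469 → r_n = 85.92 kips; interior l_c = 2.25 − 0.8125 = 1.438 → r_n = 84.09 kips.
  R_n,bearing = 2·85.92 + 8·84.09 = 844.6 kips → 0.75 × 844.6 = 633 kips.
Bolt shear governs: 179 kips.

179 kips (bolt shear governs)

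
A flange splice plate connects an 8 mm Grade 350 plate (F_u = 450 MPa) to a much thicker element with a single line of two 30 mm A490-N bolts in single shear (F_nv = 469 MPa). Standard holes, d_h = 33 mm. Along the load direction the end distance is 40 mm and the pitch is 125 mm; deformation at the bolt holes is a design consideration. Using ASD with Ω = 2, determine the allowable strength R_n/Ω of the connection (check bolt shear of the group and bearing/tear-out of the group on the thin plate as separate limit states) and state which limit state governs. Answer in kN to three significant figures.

180 kN (bearing governs)

Bolt shear: A_b = π·30²/4 = 706.9 mm²; R_n = 469 × 706.9 × 2 × 1 / 1000 = 663 kN → 663 / 2 = 332 kN.
Bearing (1.2 l_c t F_u ≤ 2.4 d t F_u): upper limit = 2.4·30·8·450 / 1000 = 259.2 kN.
  Edge l_c = 40 − 33/2 = 23.5 → r_n = 101.5 kN; interior l_c = 125 − 33 = 92 → r_n = 259.2 kN.
  R_n,bearing = 1·101.5 + 1·259.2 = 360.7 kN → 360.7 / 2 = 180 kN.
Bearing governs: 180 kN.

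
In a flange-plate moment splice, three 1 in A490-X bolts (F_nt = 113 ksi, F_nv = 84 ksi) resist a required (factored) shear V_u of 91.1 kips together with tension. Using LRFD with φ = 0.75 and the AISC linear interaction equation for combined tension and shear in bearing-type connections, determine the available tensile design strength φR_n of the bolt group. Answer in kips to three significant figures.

137 kips

A_b = π·1²/4 = 0.7854 in²; f_rv = 91.1 / (3 × 0.7854) = 38.66 ksi.
F'_nt = 1.3 F_nt − (F_nt / φF_nv) f_rv = 1.3·113 − (113/(0.75·84))·38.66 = 77.55 ksi, capped at F_nt → F'_nt = 77.55 ksi.
R_n = F'_nt · A_b · n = 77.55 × 0.7854 × 3 = 182.7 kips.
Design strength φR_n = 0.75 × 182.7 = 137 kips.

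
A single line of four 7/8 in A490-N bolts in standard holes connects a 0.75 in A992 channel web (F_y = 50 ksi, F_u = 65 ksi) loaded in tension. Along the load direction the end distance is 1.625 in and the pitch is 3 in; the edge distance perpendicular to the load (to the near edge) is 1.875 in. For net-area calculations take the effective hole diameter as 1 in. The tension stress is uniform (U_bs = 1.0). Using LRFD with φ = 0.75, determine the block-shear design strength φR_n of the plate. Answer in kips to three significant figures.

Shear plane L_v = 1.625 + 3·3 = 10.62 in; A_gv = 10.62 × 0.75 = 7.969 in².
A_nv = (10.62 − 3.5·1) × 0.75 = 5.344 in².
A_nt = (1.875 − 0.5·1) × 0.75 = 1.031 in².
0.6 F_u A_nv = 208.4 kips; 0.6 F_y A_gv = 239.1 kips → shear rupture governs the shear term.
R_n = 208.4 + 1.0 × 65 × 1.031 = 275.4 kips.
Design strength φR_n = 0.75 × 275.4 = 207 kips.

207 kips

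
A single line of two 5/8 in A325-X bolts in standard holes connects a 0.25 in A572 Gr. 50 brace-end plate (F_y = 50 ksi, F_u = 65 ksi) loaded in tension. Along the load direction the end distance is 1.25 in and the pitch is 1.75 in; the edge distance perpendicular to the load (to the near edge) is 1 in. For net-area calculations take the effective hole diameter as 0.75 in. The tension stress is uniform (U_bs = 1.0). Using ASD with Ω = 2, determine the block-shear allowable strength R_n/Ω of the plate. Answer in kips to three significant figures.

14.2 kips

Shear plane L_v = 1.25 + 1·1.75 = 3 in; A_gv = 3 × 0.25 = 0.75 in².
A_nv = (3 − 1.5·0.75) × 0.25 = 0.4688 in².
A_nt = (1 − 0.5·0.75) × 0.25 = 0.1562 in².
0.6 F_u A_nv = 18.28 kips; 0.6 F_y A_gv = 22.5 kips → shear rupture governs the shear term.
R_n = 18.28 + 1.0 × 65 × 0.1562 = 28.44 kips.
Allowable strength R_n/Ω = 28.44 / 2 = 14.2 kips.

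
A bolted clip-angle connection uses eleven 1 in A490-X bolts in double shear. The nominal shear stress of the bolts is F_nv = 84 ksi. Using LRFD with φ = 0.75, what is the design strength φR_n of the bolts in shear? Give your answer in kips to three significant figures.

A_b = π × 1² / 4 = 0.7854 in².
R_n = F_nv · A_b · n · n_s = 84 × 0.7854 × 11 × 2 = 1451 kips.
Design strength φR_n = 0.75 × 1451 = 1090 kips.

1090 kips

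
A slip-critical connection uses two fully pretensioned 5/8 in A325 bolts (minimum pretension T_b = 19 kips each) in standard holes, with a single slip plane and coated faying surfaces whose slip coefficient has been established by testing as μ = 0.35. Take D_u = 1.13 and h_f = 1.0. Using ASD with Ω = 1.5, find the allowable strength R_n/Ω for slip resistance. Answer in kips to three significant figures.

R_n = μ · D_u · h_f · T_b · n_s · n_b = 0.35 × 1.13 × 1.0 × 19 × 1 × 2 = 15.03 kips.
Allowable strength R_n/Ω = 15.03 / 1.5 = 10 kips.

10 kips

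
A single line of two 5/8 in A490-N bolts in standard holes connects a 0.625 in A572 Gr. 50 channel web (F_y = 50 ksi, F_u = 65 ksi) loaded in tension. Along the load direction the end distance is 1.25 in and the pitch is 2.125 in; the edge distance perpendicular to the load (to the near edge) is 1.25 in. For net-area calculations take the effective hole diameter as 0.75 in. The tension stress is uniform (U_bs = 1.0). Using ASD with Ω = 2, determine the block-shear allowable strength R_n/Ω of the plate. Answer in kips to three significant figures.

Shear plane L_v = 1.25 + 1·2.125 = 3.375 in; A_gv = 3.375 × 0.625 = 2.109 in².
A_nv = (3.375 − 1.5·0.75) × 0.625 = 1.406 in².
A_nt = (1.25 − 0.5·0.75) × 0.625 = 0.5469 in².
0.6 F_u A_nv = 54.84 kips; 0.6 F_y A_gv = 63.28 kips → shear rupture governs the shear term.
R_n = 54.84 + 1.0 × 65 × 0.5469 = 90.39 kips.
Allowable strength R_n/Ω = 90.39 / 2 = 45.2 kips.

45.2 kips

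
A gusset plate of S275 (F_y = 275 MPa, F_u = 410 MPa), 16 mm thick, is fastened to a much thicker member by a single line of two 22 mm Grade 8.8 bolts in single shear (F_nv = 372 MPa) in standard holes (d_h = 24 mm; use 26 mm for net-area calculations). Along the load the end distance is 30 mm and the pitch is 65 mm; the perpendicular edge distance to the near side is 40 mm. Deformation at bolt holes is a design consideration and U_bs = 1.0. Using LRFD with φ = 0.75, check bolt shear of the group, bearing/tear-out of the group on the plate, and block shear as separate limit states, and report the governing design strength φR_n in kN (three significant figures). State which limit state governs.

212 kN (bolt shear governs)

Bolt shear: A_b = π·22²/4 = 380.1 mm²; R_n = 372 × 380.1 × 2 × 1 / 1000 = 282.8 kN → 0.75 × 282.8 = 212 kN.
Bearing: edge l_c = 18, r_n = 141.7 kN; interior l_c = 41, r_n = 322.8 kN; R_n = 141.7 + 1·322.8 = 464.4 kN → 348 kN.
Block shear: A_gv = 1520, A_nv = 896, A_nt = 432 mm²; R_n = min(0.6F_uA_nv, 0.6F_yA_gv) + U_bs·F_u·A_nt = 397.5 kN → 298 kN.
Bolt shear governs: 212 kN.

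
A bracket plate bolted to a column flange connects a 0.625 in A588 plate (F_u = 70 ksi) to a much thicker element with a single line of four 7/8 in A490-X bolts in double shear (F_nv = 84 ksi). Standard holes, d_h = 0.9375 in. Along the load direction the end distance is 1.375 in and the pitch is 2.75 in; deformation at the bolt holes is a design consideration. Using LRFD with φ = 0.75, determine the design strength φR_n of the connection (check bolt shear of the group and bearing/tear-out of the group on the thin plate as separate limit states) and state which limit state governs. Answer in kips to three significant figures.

242 kips (bearing governs)

Bolt shear: A_b = π·0.875²/4 = 0.6013 in²; R_n = 84 × 0.6013 × 4 × 2 = 404.1 kips → 0.75 × 404.1 = 303 kips.
Bearing (1.2 l_c t F_u ≤ 2.4 d t F_u): upper limit = 2.4·0.875·0.625·70 = 91.88 kips.
  Edge l_c = 1.375 − 0.9375/2 = 0.9062 → r_n = 47.58 kips; interior l_c = 2.75 − 0.9375 = 1.812 → r_n = 91.88 kips.
  R_n,bearing = 1·47.58 + 3·91.88 = 323.2 kips → 0.75 × 323.2 = 242 kips.
Bearing governs: 242 kips.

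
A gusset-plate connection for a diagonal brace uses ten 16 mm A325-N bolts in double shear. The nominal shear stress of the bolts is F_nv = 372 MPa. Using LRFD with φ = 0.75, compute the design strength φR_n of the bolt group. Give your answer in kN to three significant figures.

1120 kN

A_b = π × 16² / 4 = 201.1 mm².
R_n = F_nv · A_b · n · n_s = 372 × 201.1 × 10 × 2 / 1000 = 1496 kN.
Design strength φR_n = 0.75 × 1496 = 1120 kN.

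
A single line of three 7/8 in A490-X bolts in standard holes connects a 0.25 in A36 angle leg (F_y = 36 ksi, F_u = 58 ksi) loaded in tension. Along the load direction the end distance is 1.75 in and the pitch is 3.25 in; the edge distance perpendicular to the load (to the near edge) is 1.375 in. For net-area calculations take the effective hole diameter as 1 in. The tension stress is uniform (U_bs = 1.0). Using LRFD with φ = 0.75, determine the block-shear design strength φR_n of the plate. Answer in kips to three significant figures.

42.9 kips

Shear plane L_v = 1.75 + 2·3.25 = 8.25 in; A_gv = 8.25 × 0.25 = 2.062 in².
A_nv = (8.25 − 2.5·1) × 0.25 = 1.438 in².
A_nt = (1.375 − 0.5·1) × 0.25 = 0.2188 in².
0.6 F_u A_nv = 50.02 kips; 0.6 F_y A_gv = 44.55 kips → shear yielding governs the shear term.
R_n = 44.55 + 1.0 × 58 × 0.2188 = 57.24 kips.
Design strength φR_n = 0.75 × 57.24 = 42.9 kips.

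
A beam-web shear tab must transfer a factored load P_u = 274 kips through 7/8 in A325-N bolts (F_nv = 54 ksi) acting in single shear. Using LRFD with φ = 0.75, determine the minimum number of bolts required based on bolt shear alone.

A_b = π·0.875²/4 = 0.6013 in².
Per-bolt design strength φR_n = 0.75 × 54 × 0.6013 × 1 = 24.35 kips.
n ≥ 274 / 24.35 = 11.25 → use 12 bolts.

12 bolts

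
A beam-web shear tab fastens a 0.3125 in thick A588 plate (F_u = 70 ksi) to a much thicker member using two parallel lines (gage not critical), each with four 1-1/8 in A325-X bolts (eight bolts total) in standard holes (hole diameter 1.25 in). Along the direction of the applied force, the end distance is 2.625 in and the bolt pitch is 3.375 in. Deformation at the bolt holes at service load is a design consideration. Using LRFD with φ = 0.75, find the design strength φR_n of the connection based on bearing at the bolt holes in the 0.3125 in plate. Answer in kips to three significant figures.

330 kips

Per bolt r_n = 1.2 l_c t F_u ≤ 2.4 d t F_u; upper limit = 2.4 × 1.125 × 0.3125 × 70 = 59.06 kips.
Edge bolt: l_c = 2.625 − 1.25/2 = 2 in → 1.2 × 2 × 0.3125 × 70 = 52.5 → r_n = 52.5 kips.
Interior bolts: l_c = 3.375 − 1.25 = 2.125 in → 1.2 × 2.125 × 0.3125 × 70 = 55.78 → r_n = 55.78 kips.
R_n = 2 × 52.5 + 6 × 55.78 = 439.7 kips.
Design strength φR_n = 0.75 × 439.7 = 330 kips.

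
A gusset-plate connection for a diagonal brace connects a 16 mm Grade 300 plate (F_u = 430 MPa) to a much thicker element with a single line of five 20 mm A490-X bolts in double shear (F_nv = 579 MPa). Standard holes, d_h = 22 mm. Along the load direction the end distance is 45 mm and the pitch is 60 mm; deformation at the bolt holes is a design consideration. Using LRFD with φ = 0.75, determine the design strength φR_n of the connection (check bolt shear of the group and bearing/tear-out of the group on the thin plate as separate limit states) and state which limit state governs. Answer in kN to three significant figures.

1150 kN (bearing governs)

Bolt shear: A_b = π·20²/4 = 314.2 mm²; R_n = 579 × 314.2 × 5 × 2 / 1000 = 1819 kN → 0.75 × 1819 = 1360 kN.
Bearing (1.2 l_c t F_u ≤ 2.4 d t F_u): upper limit = 2.4·20·16·430 / 1000 = 330.2 kN.
  Edge l_c = 45 − 22/2 = 34 → r_n = 280.7 kN; interior l_c = 60 − 22 = 38 → r_n = 313.7 kN.
  R_n,bearing = 1·280.7 + 4·313.7 = 1536 kN → 0.75 × 1536 = 1150 kN.
Bearing governs: 1150 kN.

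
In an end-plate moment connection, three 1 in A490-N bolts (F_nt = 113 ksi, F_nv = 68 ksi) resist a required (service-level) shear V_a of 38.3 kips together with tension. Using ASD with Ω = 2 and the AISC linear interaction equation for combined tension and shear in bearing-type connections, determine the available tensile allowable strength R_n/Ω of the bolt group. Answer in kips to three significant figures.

A_b = π·1²/4 = 0.7854 in²; f_rv = 38.3 / (3 × 0.7854) = 16.26 ksi.
F'_nt = 1.3 F_nt − (Ω F_nt / F_nv) f_rv = 1.3·113 − (2·113/68)·16.26 = 92.88 ksi, capped at F_nt → F'_nt = 92.88 ksi.
R_n = F'_nt · A_b · n = 92.88 × 0.7854 × 3 = 218.8 kips.
Allowable strength R_n/Ω = 218.8 / 2 = 109 kips.

109 kips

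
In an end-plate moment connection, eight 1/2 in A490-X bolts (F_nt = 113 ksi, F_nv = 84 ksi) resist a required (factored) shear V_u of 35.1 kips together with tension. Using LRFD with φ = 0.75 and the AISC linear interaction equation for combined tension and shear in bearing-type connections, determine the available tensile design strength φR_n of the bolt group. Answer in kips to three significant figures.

A_b = π·0.5²/4 = 0.1963 in²; f_rv = 35.1 / (8 × 0.1963) = 22.35 ksi.
F'_nt = 1.3 F_nt − (F_nt / φF_nv) f_rv = 1.3·113 − (113/(0.75·84))·22.35 = 106.8 ksi, capped at F_nt → F'_nt = 106.8 ksi.
R_n = F'_nt · A_b · n = 106.8 × 0.1963 × 8 = 167.8 kips.
Design strength φR_n = 0.75 × 167.8 = 126 kips.

126 kips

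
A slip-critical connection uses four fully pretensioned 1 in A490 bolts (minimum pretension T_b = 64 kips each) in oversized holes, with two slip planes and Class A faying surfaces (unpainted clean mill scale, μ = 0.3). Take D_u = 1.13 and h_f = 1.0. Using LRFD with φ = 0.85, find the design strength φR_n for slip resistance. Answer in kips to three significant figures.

R_n = μ · D_u · h_f · T_b · n_s · n_b = 0.3 × 1.13 × 1.0 × 64 × 2 × 4 = 173.6 kips.
Design strength φR_n = 0.85 × 173.6 = 148 kips.

148 kips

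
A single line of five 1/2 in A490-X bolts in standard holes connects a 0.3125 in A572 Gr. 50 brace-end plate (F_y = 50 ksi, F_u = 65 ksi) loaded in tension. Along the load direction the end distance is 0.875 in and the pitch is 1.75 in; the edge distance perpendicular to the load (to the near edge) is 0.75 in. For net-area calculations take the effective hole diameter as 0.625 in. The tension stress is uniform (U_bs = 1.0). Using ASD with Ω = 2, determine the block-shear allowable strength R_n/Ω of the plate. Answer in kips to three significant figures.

Shear plane L_v = 0.875 + 4·1.75 = 7.875 in; A_gv = 7.875 × 0.3125 = 2.461 in².
A_nv = (7.875 − 4.5·0.625) × 0.3125 = 1.582 in².
A_nt = (0.75 − 0.5·0.625) × 0.3125 = 0.1367 in².
0.6 F_u A_nv = 61.7 kips; 0.6 F_y A_gv = 73.83 kips → shear rupture governs the shear term.
R_n = 61.7 + 1.0 × 65 × 0.1367 = 70.59 kips.
Allowable strength R_n/Ω = 70.59 / 2 = 35.3 kips.

35.3 kips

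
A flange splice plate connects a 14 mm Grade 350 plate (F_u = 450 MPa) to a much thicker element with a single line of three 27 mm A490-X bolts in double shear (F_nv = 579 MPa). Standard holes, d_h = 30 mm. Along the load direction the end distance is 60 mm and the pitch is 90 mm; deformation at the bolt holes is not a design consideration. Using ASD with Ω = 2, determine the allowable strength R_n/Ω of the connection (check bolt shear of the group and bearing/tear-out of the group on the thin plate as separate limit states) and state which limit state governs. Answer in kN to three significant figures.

723 kN (bearing governs)

Bolt shear: A_b = π·27²/4 = 572.6 mm²; R_n = 579 × 572.6 × 3 × 2 / 1000 = 1989 kN → 1989 / 2 = 995 kN.
Bearing (1.5 l_c t F_u ≤ 3.0 d t F_u): upper limit = 3.0·27·14·450 / 1000 = 510.3 kN.
  Edge l_c = 60 − 30/2 = 45 → r_n = 425.2 kN; interior l_c = 90 − 30 = 60 → r_n = 510.3 kN.
  R_n,bearing = 1·425.2 + 2·510.3 = 1446 kN → 1446 / 2 = 723 kN.
Bearing governs: 723 kN.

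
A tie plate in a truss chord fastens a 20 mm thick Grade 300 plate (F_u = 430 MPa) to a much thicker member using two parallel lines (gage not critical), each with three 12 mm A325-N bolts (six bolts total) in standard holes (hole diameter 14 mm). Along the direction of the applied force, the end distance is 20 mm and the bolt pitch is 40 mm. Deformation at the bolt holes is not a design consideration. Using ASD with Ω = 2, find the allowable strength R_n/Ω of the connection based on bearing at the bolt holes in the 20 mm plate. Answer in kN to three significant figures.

Per bolt r_n = 1.5 l_c t F_u ≤ 3.0 d t F_u; upper limit = 3.0 × 12 × 20 × 430 / 1000 = 309.6 kN.
Edge bolt: l_c = 20 − 14/2 = 13 mm → 1.5 × 13 × 20 × 430 / 1000 = 167.7 → r_n = 167.7 kN.
Interior bolts: l_c = 40 − 14 = 26 mm → 1.5 × 26 × 20 × 430 / 1000 = 335.4 → r_n = 309.6 kN.
R_n = 2 × 167.7 + 4 × 309.6 = 1574 kN.
Allowable strength R_n/Ω = 1574 / 2 = 787 kN.

787 kN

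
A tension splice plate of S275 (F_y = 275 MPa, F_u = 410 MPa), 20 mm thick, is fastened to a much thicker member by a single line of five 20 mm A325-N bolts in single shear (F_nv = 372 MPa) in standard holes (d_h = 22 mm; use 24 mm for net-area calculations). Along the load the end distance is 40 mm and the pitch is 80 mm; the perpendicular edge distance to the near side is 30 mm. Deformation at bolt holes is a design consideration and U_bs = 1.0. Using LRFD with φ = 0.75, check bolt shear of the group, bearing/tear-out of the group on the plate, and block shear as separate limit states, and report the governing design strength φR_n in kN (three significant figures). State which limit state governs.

Bolt shear: A_b = π·20²/4 = 314.2 mm²; R_n = 372 × 314.2 × 5 × 1 / 1000 = 584.3 kN → 0.75 × 584.3 = 438 kN.
Bearing: edge l_c = 29, r_n = 285.4 kN; interior l_c = 58, r_n = 393.6 kN; R_n = 285.4 + 4·393.6 = 1860 kN → 1390 kN.
Block shear: A_gv = 7200, A_nv = 5040, A_nt = 360 mm²; R_n = min(0.6F_uA_nv, 0.6F_yA_gv) + U_bs·F_u·A_nt = 1336 kN → 1000 kN.
Bolt shear governs: 438 kN.

438 kN (bolt shear governs)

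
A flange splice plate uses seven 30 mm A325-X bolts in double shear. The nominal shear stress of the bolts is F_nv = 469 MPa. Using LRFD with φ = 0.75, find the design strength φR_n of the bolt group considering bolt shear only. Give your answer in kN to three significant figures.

3480 kN

A_b = π × 30² / 4 = 706.9 mm².
R_n = F_nv · A_b · n · n_s = 469 × 706.9 × 7 × 2 / 1000 = 4641 kN.
Design strength φR_n = 0.75 × 4641 = 3480 kN.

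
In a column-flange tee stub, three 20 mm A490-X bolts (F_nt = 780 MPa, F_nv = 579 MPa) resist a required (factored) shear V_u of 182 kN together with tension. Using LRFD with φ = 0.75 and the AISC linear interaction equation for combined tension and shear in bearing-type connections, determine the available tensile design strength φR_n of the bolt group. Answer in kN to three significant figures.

472 kN

A_b = π·20²/4 = 314.2 mm²; f_rv = 182 × 1000 / (3 × 314.2) = 193.1 MPa.
F'_nt = 1.3 F_nt − (F_nt / φF_nv) f_rv = 1.3·780 − (780/(0.75·579))·193.1 = 667.1 MPa, capped at F_nt → F'_nt = 667.1 MPa.
R_n = F'_nt · A_b · n = 667.1 × 314.2 × 3 / 1000 = 628.8 kN.
Design strength φR_n = 0.75 × 628.8 = 472 kN.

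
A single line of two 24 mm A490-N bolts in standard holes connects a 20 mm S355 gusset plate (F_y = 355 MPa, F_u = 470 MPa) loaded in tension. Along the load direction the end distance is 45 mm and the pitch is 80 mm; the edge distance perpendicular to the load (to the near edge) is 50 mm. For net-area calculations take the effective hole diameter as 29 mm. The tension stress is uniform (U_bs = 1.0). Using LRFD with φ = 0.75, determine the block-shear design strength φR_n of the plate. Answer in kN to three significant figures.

Shear plane L_v = 45 + 1·80 = 125 mm; A_gv = 125 × 20 = 2500 mm².
A_nv = (125 − 1.5·29) × 20 = 1630 mm².
A_nt = (50 − 0.5·29) × 20 = 710 mm².
0.6 F_u A_nv = 459.7 kN; 0.6 F_y A_gv = 532.5 kN → shear rupture governs the shear term.
R_n = 459.7 + 1.0 × 470 × 710 / 1000 = 793.4 kN.
Design strength φR_n = 0.75 × 793.4 = 595 kN.

595 kN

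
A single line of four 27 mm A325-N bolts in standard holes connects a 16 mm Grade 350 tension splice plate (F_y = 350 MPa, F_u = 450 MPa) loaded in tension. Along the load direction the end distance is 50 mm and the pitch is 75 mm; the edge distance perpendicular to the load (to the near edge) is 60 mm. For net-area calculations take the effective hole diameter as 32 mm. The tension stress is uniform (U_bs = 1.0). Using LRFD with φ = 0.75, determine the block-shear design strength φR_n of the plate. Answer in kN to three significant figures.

Shear plane L_v = 50 + 3·75 = 275 mm; A_gv = 275 × 16 = 4400 mm².
A_nv = (275 − 3.5·32) × 16 = 2608 mm².
A_nt = (60 − 0.5·32) × 16 = 704 mm².
0.6 F_u A_nv = 704.2 kN; 0.6 F_y A_gv = 924 kN → shear rupture governs the shear term.
R_n = 704.2 + 1.0 × 450 × 704 / 1000 = 1021 kN.
Design strength φR_n = 0.75 × 1021 = 766 kN.

766 kN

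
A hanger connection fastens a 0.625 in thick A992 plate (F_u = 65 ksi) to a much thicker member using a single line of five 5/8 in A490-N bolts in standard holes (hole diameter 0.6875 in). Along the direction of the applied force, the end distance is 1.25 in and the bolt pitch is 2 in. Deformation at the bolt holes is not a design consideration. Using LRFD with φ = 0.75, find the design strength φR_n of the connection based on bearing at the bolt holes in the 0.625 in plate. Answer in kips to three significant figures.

270 kips

Per bolt r_n = 1.5 l_c t F_u ≤ 3.0 d t F_u; upper limit = 3.0 × 0.625 × 0.625 × 65 = 76.17 kips.
Edge bolt: l_c = 1.25 − 0.6875/2 = 0.9062 in → 1.5 × 0.9062 × 0.625 × 65 = 55.22 → r_n = 55.22 kips.
Interior bolts: l_c = 2 − 0.6875 = 1.312 in → 1.5 × 1.312 × 0.625 × 65 = 79.98 → r_n = 76.17 kips.
R_n = 1 × 55.22 + 4 × 76.17 = 359.9 kips.
Design strength φR_n = 0.75 × 359.9 = 270 kips.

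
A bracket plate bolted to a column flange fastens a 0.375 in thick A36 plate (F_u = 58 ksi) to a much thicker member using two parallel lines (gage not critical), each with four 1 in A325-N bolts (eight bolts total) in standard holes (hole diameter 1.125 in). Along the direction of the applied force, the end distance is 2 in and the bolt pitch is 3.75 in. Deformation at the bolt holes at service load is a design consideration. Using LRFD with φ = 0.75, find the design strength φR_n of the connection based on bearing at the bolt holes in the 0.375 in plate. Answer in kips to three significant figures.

291 kips

Per bolt r_n = 1.2 l_c t F_u ≤ 2.4 d t F_u; upper limit = 2.4 × 1 × 0.375 × 58 = 52.2 kips.
Edge bolt: l_c = 2 − 1.125/2 = 1.438 in → 1.2 × 1.438 × 0.375 × 58 = 37.52 → r_n = 37.52 kips.
Interior bolts: l_c = 3.75 − 1.125 = 2.625 in → 1.2 × 2.625 × 0.375 × 58 = 68.51 → r_n = 52.2 kips.
R_n = 2 × 37.52 + 6 × 52.2 = 388.2 kips.
Design strength φR_n = 0.75 × 388.2 = 291 kips.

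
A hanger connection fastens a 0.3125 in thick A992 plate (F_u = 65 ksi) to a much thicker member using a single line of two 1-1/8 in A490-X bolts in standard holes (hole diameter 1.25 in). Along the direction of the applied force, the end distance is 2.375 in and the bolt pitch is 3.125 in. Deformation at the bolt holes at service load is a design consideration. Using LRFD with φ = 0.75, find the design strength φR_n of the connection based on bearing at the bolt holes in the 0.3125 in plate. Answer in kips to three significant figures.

66.3 kips

Per bolt r_n = 1.2 l_c t F_u ≤ 2.4 d t F_u; upper limit = 2.4 × 1.125 × 0.3125 × 65 = 54.84 kips.
Edge bolt: l_c = 2.375 − 1.25/2 = 1.75 in → 1.2 × 1.75 × 0.3125 × 65 = 42.66 → r_n = 42.66 kips.
Interior bolts: l_c = 3.125 − 1.25 = 1.875 in → 1.2 × 1.875 × 0.3125 × 65 = 45.7 → r_n = 45.7 kips.
R_n = 1 × 42.66 + 1 × 45.7 = 88.36 kips.
Design strength φR_n = 0.75 × 88.36 = 66.3 kips.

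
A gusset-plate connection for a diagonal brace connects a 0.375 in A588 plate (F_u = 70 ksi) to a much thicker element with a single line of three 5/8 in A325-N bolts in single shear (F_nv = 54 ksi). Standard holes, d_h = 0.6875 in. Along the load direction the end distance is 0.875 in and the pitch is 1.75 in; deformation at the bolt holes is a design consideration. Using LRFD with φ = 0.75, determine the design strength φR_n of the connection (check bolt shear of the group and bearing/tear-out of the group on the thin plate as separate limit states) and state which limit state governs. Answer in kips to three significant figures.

37.3 kips (bolt shear governs)

Bolt shear: A_b = π·0.625²/4 = 0.3068 in²; R_n = 54 × 0.3068 × 3 × 1 = 49.7 kips → 0.75 × 49.7 = 37.3 kips.
Bearing (1.2 l_c t F_u ≤ 2.4 d t F_u): upper limit = 2.4·0.625·0.375·70 = 39.38 kips.
  Edge l_c = 0.875 − 0.6875/2 = 0.5312 → r_n = 16.73 kips; interior l_c = 1.75 − 0.6875 = 1.062 → r_n = 33.47 kips.
  R_n,bearing = 1·16.73 + 2·33.47 = 83.67 kips → 0.75 × 83.67 = 62.8 kips.
Bolt shear governs: 37.3 kips.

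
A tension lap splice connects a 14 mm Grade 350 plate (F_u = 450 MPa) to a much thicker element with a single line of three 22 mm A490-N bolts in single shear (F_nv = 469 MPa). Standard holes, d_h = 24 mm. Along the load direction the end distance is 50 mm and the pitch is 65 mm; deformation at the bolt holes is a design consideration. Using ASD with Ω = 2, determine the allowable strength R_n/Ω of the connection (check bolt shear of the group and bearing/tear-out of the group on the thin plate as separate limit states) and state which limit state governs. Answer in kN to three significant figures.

Bolt shear: A_b = π·22²/4 = 380.1 mm²; R_n = 469 × 380.1 × 3 × 1 / 1000 = 534.8 kN → 534.8 / 2 = 267 kN.
Bearing (1.2 l_c t F_u ≤ 2.4 d t F_u): upper limit = 2.4·22·14·450 / 1000 = 332.6 kN.
  Edge l_c = 50 − 24/2 = 38 → r_n = 287.3 kN; interior l_c = 65 − 24 = 41 → r_n = 310 kN.
  R_n,bearing = 1·287.3 + 2·310 = 907.2 kN → 907.2 / 2 = 454 kN.
Bolt shear governs: 267 kN.

267 kN (bolt shear governs)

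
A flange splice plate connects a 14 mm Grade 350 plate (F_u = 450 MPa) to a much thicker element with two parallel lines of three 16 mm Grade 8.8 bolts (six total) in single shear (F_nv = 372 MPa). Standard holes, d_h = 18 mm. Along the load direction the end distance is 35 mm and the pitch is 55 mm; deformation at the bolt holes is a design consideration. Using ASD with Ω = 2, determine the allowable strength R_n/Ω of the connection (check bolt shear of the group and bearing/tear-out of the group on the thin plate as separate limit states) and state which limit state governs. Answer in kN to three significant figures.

Bolt shear: A_b = π·16²/4 = 201.1 mm²; R_n = 372 × 201.1 × 6 × 1 / 1000 = 448.8 kN → 448.8 / 2 = 224 kN.
Bearing (1.2 l_c t F_u ≤ 2.4 d t F_u): upper limit = 2.4·16·14·450 / 1000 = 241.9 kN.
  Edge l_c = 35 − 18/2 = 26 → r_n = 196.6 kN; interior l_c = 55 − 18 = 37 → r_n = 241.9 kN.
  R_n,bearing = 2·196.6 + 4·241.9 = 1361 kN → 1361 / 2 = 680 kN.
Bolt shear governs: 224 kN.

224 kN (bolt shear governs)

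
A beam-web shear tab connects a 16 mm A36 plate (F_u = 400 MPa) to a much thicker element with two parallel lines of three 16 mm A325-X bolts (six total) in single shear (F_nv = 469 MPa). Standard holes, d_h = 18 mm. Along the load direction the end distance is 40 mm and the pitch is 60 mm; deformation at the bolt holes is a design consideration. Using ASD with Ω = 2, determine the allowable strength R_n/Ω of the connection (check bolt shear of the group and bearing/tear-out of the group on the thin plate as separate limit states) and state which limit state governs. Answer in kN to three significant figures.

Bolt shear: A_b = π·16²/4 = 201.1 mm²; R_n = 469 × 201.1 × 6 × 1 / 1000 = 565.8 kN → 565.8 / 2 = 283 kN.
Bearing (1.2 l_c t F_u ≤ 2.4 d t F_u): upper limit = 2.4·16·16·400 / 1000 = 245.8 kN.
  Edge l_c = 40 − 18/2 = 31 → r_n = 238.1 kN; interior l_c = 60 − 18 = 42 → r_n = 245.8 kN.
  R_n,bearing = 2·238.1 + 4·245.8 = 1459 kN → 1459 / 2 = 730 kN.
Bolt shear governs: 283 kN.

283 kN (bolt shear governs)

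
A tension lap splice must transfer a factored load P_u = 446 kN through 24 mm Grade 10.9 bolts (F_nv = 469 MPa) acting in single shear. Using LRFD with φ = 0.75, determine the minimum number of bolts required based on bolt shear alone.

3 bolts

A_b = π·24²/4 = 452.4 mm².
Per-bolt design strength φR_n = 0.75 × 469 × 452.4 × 1 / 1000 = 159.1 kN.
n ≥ 446 / 159.1 = 2.803 → use 3 bolts.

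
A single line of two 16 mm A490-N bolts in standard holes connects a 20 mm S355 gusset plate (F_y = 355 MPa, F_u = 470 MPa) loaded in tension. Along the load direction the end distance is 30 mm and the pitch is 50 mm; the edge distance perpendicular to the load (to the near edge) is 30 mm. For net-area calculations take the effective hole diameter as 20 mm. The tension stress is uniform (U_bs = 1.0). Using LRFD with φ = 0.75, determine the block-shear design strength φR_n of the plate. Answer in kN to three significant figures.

Shear plane L_v = 30 + 1·50 = 80 mm; A_gv = 80 × 20 = 1600 mm².
A_nv = (80 − 1.5·20) × 20 = 1000 mm².
A_nt = (30 − 0.5·20) × 20 = 400 mm².
0.6 F_u A_nv = 282 kN; 0.6 F_y A_gv = 340.8 kN → shear rupture governs the shear term.
R_n = 282 + 1.0 × 470 × 400 / 1000 = 470 kN.
Design strength φR_n = 0.75 × 470 = 352 kN.

352 kN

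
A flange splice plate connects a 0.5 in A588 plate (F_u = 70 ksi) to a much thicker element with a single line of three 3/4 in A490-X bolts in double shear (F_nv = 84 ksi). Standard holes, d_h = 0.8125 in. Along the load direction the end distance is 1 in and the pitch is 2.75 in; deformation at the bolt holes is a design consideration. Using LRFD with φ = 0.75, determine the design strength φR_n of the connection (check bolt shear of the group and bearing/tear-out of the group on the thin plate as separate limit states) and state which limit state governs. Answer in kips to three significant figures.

113 kips (bearing governs)

Bolt shear: A_b = π·0.75²/4 = 0.4418 in²; R_n = 84 × 0.4418 × 3 × 2 = 222.7 kips → 0.75 × 222.7 = 167 kips.
Bearing (1.2 l_c t F_u ≤ 2.4 d t F_u): upper limit = 2.4·0.75·0.5·70 = 63 kips.
  Edge l_c = 1 − 0.8125/2 = 0.5938 → r_n = 24.94 kips; interior l_c = 2.75 − 0.8125 = 1.938 → r_n = 63 kips.
  R_n,bearing = 1·24.94 + 2·63 = 150.9 kips → 0.75 × 150.9 = 113 kips.
Bearing governs: 113 kips.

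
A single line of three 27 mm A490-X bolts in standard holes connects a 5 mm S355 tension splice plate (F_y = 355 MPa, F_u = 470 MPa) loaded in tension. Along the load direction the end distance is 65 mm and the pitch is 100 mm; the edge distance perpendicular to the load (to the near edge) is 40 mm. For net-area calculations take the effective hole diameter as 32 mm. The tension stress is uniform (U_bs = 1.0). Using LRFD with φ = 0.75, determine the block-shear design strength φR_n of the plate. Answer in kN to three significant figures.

Shear plane L_v = 65 + 2·100 = 265 mm; A_gv = 265 × 5 = 1325 mm².
A_nv = (265 − 2.5·32) × 5 = 925 mm².
A_nt = (40 − 0.5·32) × 5 = 120 mm².
0.6 F_u A_nv = 260.9 kN; 0.6 F_y A_gv = 282.2 kN → shear rupture governs the shear term.
R_n = 260.9 + 1.0 × 470 × 120 / 1000 = 317.2 kN.
Design strength φR_n = 0.75 × 317.2 = 238 kN.

238 kN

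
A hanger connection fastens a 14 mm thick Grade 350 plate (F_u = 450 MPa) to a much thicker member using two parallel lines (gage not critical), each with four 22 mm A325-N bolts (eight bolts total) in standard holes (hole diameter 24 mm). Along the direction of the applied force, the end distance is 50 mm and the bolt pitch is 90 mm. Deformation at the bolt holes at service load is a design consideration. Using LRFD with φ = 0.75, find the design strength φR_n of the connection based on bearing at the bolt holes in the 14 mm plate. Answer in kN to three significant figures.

1930 kN

Per bolt r_n = 1.2 l_c t F_u ≤ 2.4 d t F_u; upper limit = 2.4 × 22 × 14 × 450 / 1000 = 332.6 kN.
Edge bolt: l_c = 50 − 24/2 = 38 mm → 1.2 × 38 × 14 × 450 / 1000 = 287.3 → r_n = 287.3 kN.
Interior bolts: l_c = 90 − 24 = 66 mm → 1.2 × 66 × 14 × 450 / 1000 = 499 → r_n = 332.6 kN.
R_n = 2 × 287.3 + 6 × 332.6 = 2570 kN.
Design strength φR_n = 0.75 × 2570 = 1930 kN.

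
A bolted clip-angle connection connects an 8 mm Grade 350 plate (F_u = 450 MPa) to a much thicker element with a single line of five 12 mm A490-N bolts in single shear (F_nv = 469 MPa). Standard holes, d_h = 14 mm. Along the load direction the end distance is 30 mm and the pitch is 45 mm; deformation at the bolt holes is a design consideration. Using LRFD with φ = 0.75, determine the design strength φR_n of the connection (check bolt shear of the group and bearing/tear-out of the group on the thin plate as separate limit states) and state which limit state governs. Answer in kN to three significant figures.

Bolt shear: A_b = π·12²/4 = 113.1 mm²; R_n = 469 × 113.1 × 5 × 1 / 1000 = 265.2 kN → 0.75 × 265.2 = 199 kN.
Bearing (1.2 l_c t F_u ≤ 2.4 d t F_u): upper limit = 2.4·12·8·450 / 1000 = 103.7 kN.
  Edge l_c = 30 − 14/2 = 23 → r_n = 99.36 kN; interior l_c = 45 − 14 = 31 → r_n = 103.7 kN.
  R_n,bearing = 1·99.36 + 4·103.7 = 514.1 kN → 0.75 × 514.1 = 386 kN.
Bolt shear governs: 199 kN.

199 kN (bolt shear governs)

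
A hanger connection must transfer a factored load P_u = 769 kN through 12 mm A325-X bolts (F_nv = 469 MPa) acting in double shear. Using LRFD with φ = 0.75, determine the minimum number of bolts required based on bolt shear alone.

10 bolts

A_b = π·12²/4 = 113.1 mm².
Per-bolt design strength φR_n = 0.75 × 469 × 113.1 × 2 / 1000 = 79.56 kN.
n ≥ 769 / 79.56 = 9.665 → use 10 bolts.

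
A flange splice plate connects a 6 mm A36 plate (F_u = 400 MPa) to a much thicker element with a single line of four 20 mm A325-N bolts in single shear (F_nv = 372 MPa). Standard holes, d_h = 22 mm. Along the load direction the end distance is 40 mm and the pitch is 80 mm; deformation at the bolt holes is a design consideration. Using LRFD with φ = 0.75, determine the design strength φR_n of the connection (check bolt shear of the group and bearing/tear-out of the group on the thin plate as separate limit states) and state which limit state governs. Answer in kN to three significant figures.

Bolt shear: A_b = π·20²/4 = 314.2 mm²; R_n = 372 × 314.2 × 4 × 1 / 1000 = 467.5 kN → 0.75 × 467.5 = 351 kN.
Bearing (1.2 l_c t F_u ≤ 2.4 d t F_u): upper limit = 2.4·20·6·400 / 1000 = 115.2 kN.
  Edge l_c = 40 − 22/2 = 29 → r_n = 83.52 kN; interior l_c = 80 − 22 = 58 → r_n = 115.2 kN.
  R_n,bearing = 1·83.52 + 3·115.2 = 429.1 kN → 0.75 × 429.1 = 322 kN.
Bearing governs: 322 kN.

322 kN (bearing governs)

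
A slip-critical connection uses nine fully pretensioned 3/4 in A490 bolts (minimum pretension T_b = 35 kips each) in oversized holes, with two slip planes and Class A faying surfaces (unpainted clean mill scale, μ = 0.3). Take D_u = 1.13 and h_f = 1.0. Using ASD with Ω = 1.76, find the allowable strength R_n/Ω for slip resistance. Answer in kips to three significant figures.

121 kips

R_n = μ · D_u · h_f · T_b · n_s · n_b = 0.3 × 1.13 × 1.0 × 35 × 2 × 9 = 213.6 kips.
Allowable strength R_n/Ω = 213.6 / 1.76 = 121 kips.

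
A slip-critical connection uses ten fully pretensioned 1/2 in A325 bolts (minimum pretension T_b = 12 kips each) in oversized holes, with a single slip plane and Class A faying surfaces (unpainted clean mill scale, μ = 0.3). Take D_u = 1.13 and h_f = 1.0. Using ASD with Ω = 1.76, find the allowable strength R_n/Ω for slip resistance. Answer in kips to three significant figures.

R_n = μ · D_u · h_f · T_b · n_s · n_b = 0.3 × 1.13 × 1.0 × 12 × 1 × 10 = 40.68 kips.
Allowable strength R_n/Ω = 40.68 / 1.76 = 23.1 kips.

23.1 kips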